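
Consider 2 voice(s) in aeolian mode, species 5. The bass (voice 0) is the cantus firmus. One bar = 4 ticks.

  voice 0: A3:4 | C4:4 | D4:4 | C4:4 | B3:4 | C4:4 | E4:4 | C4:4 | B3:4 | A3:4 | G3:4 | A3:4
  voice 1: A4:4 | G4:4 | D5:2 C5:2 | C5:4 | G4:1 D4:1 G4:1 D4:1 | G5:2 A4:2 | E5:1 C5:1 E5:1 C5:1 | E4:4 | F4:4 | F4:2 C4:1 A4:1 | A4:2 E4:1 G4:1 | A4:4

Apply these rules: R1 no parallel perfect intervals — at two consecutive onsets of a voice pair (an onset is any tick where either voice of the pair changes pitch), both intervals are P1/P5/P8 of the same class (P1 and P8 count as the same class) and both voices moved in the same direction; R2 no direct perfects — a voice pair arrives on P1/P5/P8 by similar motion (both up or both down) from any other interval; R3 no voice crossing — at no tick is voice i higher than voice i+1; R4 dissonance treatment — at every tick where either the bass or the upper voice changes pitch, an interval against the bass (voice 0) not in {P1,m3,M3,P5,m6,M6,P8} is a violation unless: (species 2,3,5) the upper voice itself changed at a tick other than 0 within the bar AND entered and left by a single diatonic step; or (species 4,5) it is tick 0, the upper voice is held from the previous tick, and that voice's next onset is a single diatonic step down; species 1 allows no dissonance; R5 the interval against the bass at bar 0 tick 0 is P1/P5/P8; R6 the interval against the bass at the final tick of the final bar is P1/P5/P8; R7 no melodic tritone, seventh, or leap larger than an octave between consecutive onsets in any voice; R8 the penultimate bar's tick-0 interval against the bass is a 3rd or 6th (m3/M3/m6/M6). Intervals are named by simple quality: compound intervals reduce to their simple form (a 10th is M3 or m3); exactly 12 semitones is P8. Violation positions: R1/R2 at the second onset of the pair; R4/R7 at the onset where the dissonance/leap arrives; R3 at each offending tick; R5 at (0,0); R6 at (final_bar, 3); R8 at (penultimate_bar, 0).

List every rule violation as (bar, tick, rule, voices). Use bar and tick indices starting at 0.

(2, 0, R2, (0, 1))
(2, 2, R4, (0, 1))
(5, 0, R2, (0, 1))
(5, 0, R7, (1,))
(5, 2, R7, (1,))
(6, 0, R2, (0, 1))
(8, 0, R4, (0, 1))
(10, 0, R4, (0, 1))
(10, 0, R8, (0, 1))
(11, 0, R1, (0, 1))

bar 0: v0=A3 v1=A4 downbeat P8
bar 1: v0=C4 v1=G4 downbeat P5
bar 2: v0=D4 v1=D5 downbeat P8
bar 3: v0=C4 v1=C5 downbeat P8
bar 4: v0=B3 v1=G4 downbeat m6
bar 5: v0=C4 v1=G5 downbeat P5
bar 6: v0=E4 v1=E5 downbeat P8
bar 7: v0=C4 v1=E4 downbeat M3
bar 8: v0=B3 v1=F4 downbeat TT
bar 9: v0=A3 v1=F4 downbeat m6
bar 10: v0=G3 v1=A4 downbeat M2
bar 11: v0=A3 v1=A4 downbeat P8
  -> R2 @ bar 2 tick 0 v(0, 1): C4/G4 P5 -> D4/D5 P8 similar
  -> R4 @ bar 2 tick 2 v(0, 1): D4/C5 m7 untreated
  -> R2 @ bar 5 tick 0 v(0, 1): B3/D4 m3 -> C4/G5 P5 similar
  -> R7 @ bar 5 tick 0 v(1,): D4->G5 leap 17st
  -> R7 @ bar 5 tick 2 v(1,): G5->A4 leap 10st
  -> R2 @ bar 6 tick 0 v(0, 1): C4/A4 M6 -> E4/E5 P8 similar
  -> R4 @ bar 8 tick 0 v(0, 1): B3/F4 TT untreated
  -> R4 @ bar 10 tick 0 v(0, 1): G3/A4 M2 untreated
  -> R8 @ bar 10 tick 0 v(0, 1): penult M2 not 3rd/6th
  -> R1 @ bar 11 tick 0 v(0, 1): G3/G4 P8 -> A3/A4 P8 similar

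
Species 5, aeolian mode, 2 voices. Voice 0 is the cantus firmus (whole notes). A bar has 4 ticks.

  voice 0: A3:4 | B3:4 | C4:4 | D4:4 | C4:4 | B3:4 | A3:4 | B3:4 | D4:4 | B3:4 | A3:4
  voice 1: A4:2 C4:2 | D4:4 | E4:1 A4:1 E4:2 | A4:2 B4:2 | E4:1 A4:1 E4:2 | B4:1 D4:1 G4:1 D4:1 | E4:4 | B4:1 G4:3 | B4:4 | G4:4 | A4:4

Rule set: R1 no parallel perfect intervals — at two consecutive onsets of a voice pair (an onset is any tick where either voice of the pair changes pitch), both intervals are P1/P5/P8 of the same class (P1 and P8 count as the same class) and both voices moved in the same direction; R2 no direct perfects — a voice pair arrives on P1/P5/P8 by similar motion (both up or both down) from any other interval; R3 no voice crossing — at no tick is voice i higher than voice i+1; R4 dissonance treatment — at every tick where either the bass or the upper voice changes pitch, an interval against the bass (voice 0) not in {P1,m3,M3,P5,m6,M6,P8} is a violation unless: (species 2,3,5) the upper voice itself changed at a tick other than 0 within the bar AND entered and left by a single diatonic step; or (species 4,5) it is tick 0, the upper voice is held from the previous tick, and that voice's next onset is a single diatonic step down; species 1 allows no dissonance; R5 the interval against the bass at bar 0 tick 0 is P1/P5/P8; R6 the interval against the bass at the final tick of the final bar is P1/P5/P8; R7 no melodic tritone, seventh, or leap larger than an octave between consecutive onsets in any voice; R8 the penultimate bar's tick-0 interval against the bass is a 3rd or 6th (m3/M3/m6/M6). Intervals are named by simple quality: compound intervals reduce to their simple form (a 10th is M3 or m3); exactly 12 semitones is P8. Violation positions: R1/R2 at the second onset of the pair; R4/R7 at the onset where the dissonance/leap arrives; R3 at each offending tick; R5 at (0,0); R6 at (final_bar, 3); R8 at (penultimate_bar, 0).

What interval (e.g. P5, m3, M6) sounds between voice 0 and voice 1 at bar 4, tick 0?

M3

voice 0=C4 voice 1=E4 -> M3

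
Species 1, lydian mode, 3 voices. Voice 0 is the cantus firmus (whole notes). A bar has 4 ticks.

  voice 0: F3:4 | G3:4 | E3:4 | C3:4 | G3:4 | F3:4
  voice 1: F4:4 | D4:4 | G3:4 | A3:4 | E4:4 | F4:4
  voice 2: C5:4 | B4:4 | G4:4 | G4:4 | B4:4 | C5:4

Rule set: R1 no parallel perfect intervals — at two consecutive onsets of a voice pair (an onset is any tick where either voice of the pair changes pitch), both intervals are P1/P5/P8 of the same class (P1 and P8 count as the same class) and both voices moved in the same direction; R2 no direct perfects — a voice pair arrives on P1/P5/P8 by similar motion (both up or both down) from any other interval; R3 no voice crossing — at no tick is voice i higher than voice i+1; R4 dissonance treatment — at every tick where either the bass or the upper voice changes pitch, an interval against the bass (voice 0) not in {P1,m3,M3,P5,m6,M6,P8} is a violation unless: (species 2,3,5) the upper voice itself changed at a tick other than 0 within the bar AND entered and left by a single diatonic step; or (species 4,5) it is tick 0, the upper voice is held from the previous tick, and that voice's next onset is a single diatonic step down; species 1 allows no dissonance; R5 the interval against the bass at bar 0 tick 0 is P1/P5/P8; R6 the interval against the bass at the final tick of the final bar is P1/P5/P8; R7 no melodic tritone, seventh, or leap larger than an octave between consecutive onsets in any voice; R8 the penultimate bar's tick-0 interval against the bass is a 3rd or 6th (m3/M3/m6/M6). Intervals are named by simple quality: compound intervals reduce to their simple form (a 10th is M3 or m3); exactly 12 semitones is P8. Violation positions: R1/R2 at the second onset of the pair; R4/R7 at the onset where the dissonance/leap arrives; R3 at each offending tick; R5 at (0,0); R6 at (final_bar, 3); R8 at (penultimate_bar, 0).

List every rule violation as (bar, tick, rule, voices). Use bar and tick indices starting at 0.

(2, 0, R2, (1, 2))
(4, 0, R2, (1, 2))
(5, 0, R1, (1, 2))

bar 0: v0=F3 v1=F4 v2=C5 downbeat P5
bar 1: v0=G3 v1=D4 v2=B4 downbeat M3
bar 2: v0=E3 v1=G3 v2=G4 downbeat m3
bar 3: v0=C3 v1=A3 v2=G4 downbeat P5
bar 4: v0=G3 v1=E4 v2=B4 downbeat M3
bar 5: v0=F3 v1=F4 v2=C5 downbeat P5
  -> R2 @ bar 2 tick 0 v(1, 2): D4/B4 M6 -> G3/G4 P8 similar
  -> R2 @ bar 4 tick 0 v(1, 2): A3/G4 m7 -> E4/B4 P5 similar
  -> R1 @ bar 5 tick 0 v(1, 2): E4/B4 P5 -> F4/C5 P5 similar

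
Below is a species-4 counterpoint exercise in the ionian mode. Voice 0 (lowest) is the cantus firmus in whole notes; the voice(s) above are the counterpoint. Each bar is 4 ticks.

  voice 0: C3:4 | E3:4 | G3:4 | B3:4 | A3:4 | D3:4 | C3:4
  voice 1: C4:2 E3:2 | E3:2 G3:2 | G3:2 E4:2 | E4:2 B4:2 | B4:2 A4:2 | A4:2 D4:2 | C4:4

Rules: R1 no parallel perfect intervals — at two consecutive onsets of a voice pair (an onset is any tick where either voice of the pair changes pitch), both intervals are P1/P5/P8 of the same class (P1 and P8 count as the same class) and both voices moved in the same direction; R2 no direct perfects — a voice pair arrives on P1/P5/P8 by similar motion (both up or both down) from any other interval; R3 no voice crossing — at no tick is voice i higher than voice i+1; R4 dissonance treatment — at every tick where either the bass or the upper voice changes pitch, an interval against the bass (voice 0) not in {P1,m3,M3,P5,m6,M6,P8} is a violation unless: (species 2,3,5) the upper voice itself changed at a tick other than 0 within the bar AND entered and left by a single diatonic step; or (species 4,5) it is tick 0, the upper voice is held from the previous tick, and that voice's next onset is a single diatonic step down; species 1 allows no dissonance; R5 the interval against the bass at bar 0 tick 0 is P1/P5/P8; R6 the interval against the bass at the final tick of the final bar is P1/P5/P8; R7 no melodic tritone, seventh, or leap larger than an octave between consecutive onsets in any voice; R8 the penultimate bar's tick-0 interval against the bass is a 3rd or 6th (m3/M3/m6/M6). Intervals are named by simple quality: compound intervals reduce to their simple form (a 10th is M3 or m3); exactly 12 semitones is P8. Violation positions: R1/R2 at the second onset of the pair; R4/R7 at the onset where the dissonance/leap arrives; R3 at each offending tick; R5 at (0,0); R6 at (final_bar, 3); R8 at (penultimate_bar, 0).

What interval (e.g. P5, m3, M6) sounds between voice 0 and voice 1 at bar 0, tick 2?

voice 0=C3 voice 1=E3 -> M3

M3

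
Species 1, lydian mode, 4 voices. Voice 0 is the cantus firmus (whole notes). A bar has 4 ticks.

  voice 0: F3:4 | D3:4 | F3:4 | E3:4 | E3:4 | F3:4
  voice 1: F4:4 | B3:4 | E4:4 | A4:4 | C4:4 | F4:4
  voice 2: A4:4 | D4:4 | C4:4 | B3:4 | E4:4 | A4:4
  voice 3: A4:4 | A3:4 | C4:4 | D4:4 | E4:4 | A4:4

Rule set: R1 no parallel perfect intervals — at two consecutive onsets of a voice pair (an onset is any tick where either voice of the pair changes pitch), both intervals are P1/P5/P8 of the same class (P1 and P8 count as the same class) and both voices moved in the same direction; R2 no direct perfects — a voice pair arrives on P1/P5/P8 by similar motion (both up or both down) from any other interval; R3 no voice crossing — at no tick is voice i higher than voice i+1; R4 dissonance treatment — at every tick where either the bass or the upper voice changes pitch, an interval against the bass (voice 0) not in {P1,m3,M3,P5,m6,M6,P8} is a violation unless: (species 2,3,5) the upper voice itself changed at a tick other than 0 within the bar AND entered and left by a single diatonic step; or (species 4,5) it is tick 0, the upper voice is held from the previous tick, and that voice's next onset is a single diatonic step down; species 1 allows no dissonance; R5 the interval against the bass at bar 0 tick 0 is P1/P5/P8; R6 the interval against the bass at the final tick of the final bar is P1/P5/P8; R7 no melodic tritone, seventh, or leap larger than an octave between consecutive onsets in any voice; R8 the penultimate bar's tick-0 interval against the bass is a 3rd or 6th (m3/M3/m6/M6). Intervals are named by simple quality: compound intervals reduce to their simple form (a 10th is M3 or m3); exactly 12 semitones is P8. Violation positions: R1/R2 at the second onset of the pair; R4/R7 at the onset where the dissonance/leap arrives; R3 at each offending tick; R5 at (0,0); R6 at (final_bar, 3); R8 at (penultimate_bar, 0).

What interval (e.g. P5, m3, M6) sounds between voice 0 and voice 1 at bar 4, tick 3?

voice 0=E3 voice 1=C4 -> m6

m6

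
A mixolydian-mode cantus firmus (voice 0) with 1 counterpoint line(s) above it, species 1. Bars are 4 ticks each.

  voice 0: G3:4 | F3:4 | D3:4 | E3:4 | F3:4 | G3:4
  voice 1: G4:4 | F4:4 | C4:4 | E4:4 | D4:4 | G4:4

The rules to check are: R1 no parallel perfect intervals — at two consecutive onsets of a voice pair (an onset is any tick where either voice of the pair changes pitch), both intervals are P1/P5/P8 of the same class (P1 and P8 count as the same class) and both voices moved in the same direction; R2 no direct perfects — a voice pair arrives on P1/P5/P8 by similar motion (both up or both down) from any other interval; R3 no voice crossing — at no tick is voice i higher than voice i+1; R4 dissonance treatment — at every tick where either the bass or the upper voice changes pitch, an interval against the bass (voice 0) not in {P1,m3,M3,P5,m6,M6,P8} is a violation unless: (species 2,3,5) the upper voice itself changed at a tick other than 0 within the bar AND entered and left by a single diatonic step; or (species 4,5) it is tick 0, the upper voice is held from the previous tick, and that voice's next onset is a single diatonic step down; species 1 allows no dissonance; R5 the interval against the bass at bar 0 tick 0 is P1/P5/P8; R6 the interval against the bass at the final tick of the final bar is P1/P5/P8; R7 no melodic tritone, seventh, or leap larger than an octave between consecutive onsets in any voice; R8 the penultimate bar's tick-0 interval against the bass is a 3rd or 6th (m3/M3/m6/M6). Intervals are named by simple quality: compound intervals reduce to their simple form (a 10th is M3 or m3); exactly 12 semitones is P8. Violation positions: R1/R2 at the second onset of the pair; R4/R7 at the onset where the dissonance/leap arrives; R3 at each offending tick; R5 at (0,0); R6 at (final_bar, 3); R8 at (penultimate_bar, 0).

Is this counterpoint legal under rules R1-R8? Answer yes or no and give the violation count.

No (4 violations)

bar 0: v0=G3 v1=G4 (P8)
bar 1: v0=F3 v1=F4 (P8)
bar 2: v0=D3 v1=C4 (m7)
bar 3: v0=E3 v1=E4 (P8)
bar 4: v0=F3 v1=D4 (M6)
bar 5: v0=G3 v1=G4 (P8)
  R1 @ bar1.0: G3/G4 P8 -> F3/F4 P8 similar
  R4 @ bar2.0: D3/C4 m7 untreated
  R2 @ bar3.0: D3/C4 m7 -> E3/E4 P8 similar
  R2 @ bar5.0: F3/D4 M6 -> G3/G4 P8 similar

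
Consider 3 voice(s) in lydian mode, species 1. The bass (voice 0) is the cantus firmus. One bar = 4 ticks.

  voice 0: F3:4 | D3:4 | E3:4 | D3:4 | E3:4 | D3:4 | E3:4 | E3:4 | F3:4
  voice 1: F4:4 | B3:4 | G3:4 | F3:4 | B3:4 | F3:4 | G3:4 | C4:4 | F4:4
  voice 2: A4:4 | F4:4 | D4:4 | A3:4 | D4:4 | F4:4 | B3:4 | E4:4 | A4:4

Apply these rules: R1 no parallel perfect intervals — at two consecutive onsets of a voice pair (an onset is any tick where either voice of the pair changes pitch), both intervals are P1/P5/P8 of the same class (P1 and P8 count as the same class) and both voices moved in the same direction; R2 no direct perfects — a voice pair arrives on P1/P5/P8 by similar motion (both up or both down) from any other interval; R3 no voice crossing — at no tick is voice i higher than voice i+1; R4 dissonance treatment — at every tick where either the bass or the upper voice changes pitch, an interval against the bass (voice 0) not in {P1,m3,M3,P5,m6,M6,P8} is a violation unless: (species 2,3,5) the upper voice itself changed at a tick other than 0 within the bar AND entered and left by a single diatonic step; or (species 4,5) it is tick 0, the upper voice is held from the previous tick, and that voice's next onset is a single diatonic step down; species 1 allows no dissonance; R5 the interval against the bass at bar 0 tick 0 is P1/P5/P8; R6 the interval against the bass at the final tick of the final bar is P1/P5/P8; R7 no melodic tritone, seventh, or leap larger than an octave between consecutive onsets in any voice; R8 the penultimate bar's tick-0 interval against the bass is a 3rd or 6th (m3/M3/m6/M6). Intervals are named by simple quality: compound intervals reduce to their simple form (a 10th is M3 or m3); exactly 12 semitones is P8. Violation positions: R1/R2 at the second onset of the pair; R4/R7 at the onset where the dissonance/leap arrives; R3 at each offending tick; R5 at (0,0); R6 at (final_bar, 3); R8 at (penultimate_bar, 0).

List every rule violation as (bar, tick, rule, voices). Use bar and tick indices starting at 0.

bar 0: v0=F3 v1=F4 v2=A4 downbeat M3
bar 1: v0=D3 v1=B3 v2=F4 downbeat m3
bar 2: v0=E3 v1=G3 v2=D4 downbeat m7
bar 3: v0=D3 v1=F3 v2=A3 downbeat P5
bar 4: v0=E3 v1=B3 v2=D4 downbeat m7
bar 5: v0=D3 v1=F3 v2=F4 downbeat m3
bar 6: v0=E3 v1=G3 v2=B3 downbeat P5
bar 7: v0=E3 v1=C4 v2=E4 downbeat P8
bar 8: v0=F3 v1=F4 v2=A4 downbeat M3
  -> R5 @ bar 0 tick 0 v(0, 2): opens on M3
  -> R7 @ bar 1 tick 0 v(1,): F4->B3 leap 6st
  -> R2 @ bar 2 tick 0 v(1, 2): B3/F4 TT -> G3/D4 P5 similar
  -> R4 @ bar 2 tick 0 v(0, 2): E3/D4 m7 untreated
  -> R2 @ bar 3 tick 0 v(0, 2): E3/D4 m7 -> D3/A3 P5 similar
  -> R2 @ bar 4 tick 0 v(0, 1): D3/F3 m3 -> E3/B3 P5 similar
  -> R4 @ bar 4 tick 0 v(0, 2): E3/D4 m7 untreated
  -> R7 @ bar 4 tick 0 v(1,): F3->B3 leap 6st
  -> R7 @ bar 5 tick 0 v(1,): B3->F3 leap 6st
  -> R7 @ bar 6 tick 0 v(2,): F4->B3 leap 6st
  -> R8 @ bar 7 tick 0 v(0, 2): penult P8 not 3rd/6th
  -> R2 @ bar 8 tick 0 v(0, 1): E3/C4 m6 -> F3/F4 P8 similar
  -> R6 @ bar 8 tick 3 v(0, 2): closes on M3

(0, 0, R5, (0, 2))
(1, 0, R7, (1,))
(2, 0, R2, (1, 2))
(2, 0, R4, (0, 2))
(3, 0, R2, (0, 2))
(4, 0, R2, (0, 1))
(4, 0, R4, (0, 2))
(4, 0, R7, (1,))
(5, 0, R7, (1,))
(6, 0, R7, (2,))
(7, 0, R8, (0, 2))
(8, 0, R2, (0, 1))
(8, 3, R6, (0, 2))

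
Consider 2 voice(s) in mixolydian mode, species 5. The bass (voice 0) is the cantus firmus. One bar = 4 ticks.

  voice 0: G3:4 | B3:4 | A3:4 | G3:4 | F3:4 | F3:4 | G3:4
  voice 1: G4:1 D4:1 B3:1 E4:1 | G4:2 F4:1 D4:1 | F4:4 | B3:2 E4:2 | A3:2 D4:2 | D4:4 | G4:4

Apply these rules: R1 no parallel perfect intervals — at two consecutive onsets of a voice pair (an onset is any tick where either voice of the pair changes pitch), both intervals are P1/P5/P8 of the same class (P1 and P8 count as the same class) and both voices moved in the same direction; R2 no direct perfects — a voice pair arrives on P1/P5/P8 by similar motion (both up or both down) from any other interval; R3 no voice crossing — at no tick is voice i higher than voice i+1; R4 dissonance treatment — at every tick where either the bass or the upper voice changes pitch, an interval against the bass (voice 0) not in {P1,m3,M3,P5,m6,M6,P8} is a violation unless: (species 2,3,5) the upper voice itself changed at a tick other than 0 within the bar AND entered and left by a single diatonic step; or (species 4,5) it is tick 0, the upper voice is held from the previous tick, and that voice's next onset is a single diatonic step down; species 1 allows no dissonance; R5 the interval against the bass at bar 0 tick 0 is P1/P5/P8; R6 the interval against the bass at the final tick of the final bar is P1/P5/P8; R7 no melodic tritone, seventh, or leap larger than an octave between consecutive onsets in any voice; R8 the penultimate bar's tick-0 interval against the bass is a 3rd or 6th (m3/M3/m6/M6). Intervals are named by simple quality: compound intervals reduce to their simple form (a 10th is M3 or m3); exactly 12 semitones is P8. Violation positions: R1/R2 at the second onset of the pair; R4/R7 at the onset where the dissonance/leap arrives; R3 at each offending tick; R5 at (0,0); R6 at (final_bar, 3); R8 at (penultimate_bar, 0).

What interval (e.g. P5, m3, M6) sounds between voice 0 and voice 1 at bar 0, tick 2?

M3

voice 0=G3 voice 1=B3 -> M3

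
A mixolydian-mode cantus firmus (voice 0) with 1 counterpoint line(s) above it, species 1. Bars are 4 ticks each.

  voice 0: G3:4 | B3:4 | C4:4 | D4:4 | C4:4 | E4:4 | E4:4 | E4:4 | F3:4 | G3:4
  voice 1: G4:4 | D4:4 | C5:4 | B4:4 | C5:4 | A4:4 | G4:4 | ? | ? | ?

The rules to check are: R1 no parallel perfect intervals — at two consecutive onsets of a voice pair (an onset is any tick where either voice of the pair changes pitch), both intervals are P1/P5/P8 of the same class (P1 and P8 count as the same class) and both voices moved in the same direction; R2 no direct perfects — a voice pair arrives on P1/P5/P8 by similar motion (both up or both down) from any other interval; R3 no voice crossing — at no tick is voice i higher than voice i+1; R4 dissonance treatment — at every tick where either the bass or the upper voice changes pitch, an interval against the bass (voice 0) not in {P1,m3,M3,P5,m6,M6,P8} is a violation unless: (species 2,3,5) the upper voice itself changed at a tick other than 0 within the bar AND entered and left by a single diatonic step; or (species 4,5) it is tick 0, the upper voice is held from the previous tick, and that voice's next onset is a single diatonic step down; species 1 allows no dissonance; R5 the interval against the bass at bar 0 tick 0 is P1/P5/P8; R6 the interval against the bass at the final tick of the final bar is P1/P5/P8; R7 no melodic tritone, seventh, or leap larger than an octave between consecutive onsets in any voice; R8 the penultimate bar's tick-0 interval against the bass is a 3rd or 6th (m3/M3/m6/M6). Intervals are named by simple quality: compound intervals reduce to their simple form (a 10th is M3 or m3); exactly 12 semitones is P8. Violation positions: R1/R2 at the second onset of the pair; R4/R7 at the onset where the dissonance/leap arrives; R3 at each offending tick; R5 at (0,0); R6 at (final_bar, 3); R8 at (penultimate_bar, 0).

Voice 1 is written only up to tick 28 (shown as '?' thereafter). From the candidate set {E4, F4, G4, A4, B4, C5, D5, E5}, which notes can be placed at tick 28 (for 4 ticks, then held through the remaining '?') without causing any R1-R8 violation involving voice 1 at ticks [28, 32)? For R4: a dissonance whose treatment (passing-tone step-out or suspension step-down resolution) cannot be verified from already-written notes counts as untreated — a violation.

E4: legal
F4: violates R4
G4: legal
A4: violates R4
B4: legal
C5: legal
D5: violates R4
E5: legal

{B4, C5, E4, E5, G4}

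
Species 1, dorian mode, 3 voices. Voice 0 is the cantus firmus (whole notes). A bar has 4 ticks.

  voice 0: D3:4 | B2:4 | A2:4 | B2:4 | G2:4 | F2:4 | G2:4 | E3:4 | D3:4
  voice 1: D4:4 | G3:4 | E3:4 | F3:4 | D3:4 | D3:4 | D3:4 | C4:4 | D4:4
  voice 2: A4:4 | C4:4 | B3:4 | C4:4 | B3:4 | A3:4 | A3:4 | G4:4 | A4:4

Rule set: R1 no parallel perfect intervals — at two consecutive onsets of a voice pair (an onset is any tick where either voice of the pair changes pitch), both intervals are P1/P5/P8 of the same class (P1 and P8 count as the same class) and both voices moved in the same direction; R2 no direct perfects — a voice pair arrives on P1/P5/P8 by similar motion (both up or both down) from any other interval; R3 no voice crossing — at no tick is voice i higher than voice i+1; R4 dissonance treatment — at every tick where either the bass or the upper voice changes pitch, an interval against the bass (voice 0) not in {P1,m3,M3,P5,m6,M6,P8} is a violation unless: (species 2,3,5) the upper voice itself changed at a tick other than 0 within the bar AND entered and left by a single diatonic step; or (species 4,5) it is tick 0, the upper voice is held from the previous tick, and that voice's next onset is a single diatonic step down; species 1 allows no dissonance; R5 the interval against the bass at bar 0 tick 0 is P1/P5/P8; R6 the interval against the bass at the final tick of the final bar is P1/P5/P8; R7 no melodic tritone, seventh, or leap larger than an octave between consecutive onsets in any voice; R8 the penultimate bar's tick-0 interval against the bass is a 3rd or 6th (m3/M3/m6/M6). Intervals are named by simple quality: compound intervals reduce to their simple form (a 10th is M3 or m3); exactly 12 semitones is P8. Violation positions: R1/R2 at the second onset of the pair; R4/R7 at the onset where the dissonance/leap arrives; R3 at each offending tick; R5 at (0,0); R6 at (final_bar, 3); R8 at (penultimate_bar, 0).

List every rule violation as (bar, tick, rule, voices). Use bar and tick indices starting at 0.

(1, 0, R4, (0, 2))
(2, 0, R2, (0, 1))
(2, 0, R2, (1, 2))
(2, 0, R4, (0, 2))
(3, 0, R1, (1, 2))
(3, 0, R4, (0, 1))
(3, 0, R4, (0, 2))
(4, 0, R2, (0, 1))
(6, 0, R4, (0, 2))
(7, 0, R1, (1, 2))
(7, 0, R7, (1,))
(7, 0, R7, (2,))
(8, 0, R1, (1, 2))

bar 0: v0=D3 v1=D4 v2=A4 downbeat P5
bar 1: v0=B2 v1=G3 v2=C4 downbeat m2
bar 2: v0=A2 v1=E3 v2=B3 downbeat M2
bar 3: v0=B2 v1=F3 v2=C4 downbeat m2
bar 4: v0=G2 v1=D3 v2=B3 downbeat M3
bar 5: v0=F2 v1=D3 v2=A3 downbeat M3
bar 6: v0=G2 v1=D3 v2=A3 downbeat M2
bar 7: v0=E3 v1=C4 v2=G4 downbeat m3
bar 8: v0=D3 v1=D4 v2=A4 downbeat P5
  -> R4 @ bar 1 tick 0 v(0, 2): B2/C4 m2 untreated
  -> R2 @ bar 2 tick 0 v(0, 1): B2/G3 m6 -> A2/E3 P5 similar
  -> R2 @ bar 2 tick 0 v(1, 2): G3/C4 P4 -> E3/B3 P5 similar
  -> R4 @ bar 2 tick 0 v(0, 2): A2/B3 M2 untreated
  -> R1 @ bar 3 tick 0 v(1, 2): E3/B3 P5 -> F3/C4 P5 similar
  -> R4 @ bar 3 tick 0 v(0, 1): B2/F3 TT untreated
  -> R4 @ bar 3 tick 0 v(0, 2): B2/C4 m2 untreated
  -> R2 @ bar 4 tick 0 v(0, 1): B2/F3 TT -> G2/D3 P5 similar
  -> R4 @ bar 6 tick 0 v(0, 2): G2/A3 M2 untreated
  -> R1 @ bar 7 tick 0 v(1, 2): D3/A3 P5 -> C4/G4 P5 similar
  -> R7 @ bar 7 tick 0 v(1,): D3->C4 leap 10st
  -> R7 @ bar 7 tick 0 v(2,): A3->G4 leap 10st
  -> R1 @ bar 8 tick 0 v(1, 2): C4/G4 P5 -> D4/A4 P5 similar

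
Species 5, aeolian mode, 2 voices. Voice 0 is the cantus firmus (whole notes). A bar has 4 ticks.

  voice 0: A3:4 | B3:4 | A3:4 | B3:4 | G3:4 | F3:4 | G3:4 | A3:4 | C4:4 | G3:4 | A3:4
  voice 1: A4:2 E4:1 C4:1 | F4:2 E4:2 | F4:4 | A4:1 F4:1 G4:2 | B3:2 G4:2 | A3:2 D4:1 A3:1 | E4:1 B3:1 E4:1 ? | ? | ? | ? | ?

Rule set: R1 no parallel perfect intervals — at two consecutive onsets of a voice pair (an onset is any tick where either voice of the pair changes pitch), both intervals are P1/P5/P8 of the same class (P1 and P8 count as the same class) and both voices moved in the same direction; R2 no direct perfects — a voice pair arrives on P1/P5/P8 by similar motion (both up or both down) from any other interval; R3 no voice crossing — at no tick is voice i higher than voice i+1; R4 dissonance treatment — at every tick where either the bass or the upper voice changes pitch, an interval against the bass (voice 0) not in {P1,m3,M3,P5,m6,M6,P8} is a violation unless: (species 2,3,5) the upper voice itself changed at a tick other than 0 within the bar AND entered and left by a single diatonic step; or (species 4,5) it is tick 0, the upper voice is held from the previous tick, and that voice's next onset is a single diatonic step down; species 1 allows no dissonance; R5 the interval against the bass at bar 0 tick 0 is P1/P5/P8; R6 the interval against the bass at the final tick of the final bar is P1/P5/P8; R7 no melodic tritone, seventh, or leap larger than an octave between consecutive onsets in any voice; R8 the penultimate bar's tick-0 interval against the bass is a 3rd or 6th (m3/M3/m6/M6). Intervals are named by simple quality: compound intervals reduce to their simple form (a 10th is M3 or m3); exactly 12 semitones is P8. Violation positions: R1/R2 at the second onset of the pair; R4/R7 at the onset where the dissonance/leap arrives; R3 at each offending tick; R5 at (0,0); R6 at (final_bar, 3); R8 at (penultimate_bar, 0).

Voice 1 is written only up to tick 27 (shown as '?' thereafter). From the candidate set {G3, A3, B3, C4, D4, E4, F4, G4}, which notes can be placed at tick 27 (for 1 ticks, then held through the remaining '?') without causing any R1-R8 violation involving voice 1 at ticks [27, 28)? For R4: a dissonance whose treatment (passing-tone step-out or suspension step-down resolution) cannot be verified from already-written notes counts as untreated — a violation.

G3: legal
A3: violates R4
B3: legal
C4: violates R4
D4: legal
E4: legal
F4: violates R4
G4: legal

{B3, D4, E4, G3, G4}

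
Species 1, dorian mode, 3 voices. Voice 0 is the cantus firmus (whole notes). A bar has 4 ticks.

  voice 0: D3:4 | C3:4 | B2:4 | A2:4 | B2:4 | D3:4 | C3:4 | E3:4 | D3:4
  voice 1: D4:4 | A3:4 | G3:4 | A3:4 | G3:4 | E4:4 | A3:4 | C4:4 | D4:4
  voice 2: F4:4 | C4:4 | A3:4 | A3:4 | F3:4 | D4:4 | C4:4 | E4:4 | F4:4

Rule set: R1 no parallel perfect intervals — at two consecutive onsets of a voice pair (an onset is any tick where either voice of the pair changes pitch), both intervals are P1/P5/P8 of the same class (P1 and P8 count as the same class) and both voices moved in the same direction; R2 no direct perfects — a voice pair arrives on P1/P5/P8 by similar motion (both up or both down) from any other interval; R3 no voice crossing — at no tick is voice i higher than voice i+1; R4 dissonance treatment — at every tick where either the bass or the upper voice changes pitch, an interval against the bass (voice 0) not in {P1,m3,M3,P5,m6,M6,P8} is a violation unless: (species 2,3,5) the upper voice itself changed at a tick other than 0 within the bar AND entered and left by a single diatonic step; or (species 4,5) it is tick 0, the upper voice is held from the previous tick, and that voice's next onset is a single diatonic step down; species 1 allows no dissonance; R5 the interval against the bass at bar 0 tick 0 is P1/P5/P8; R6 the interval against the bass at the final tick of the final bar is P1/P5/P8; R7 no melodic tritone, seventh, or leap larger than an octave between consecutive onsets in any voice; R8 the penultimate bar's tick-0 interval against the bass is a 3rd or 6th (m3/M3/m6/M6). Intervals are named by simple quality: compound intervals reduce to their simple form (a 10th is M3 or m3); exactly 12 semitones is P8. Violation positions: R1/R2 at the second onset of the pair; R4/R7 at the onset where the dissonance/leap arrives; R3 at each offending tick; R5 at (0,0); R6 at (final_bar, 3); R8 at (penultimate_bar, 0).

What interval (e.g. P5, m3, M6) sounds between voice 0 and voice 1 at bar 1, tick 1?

M6

voice 0=C3 voice 1=A3 -> M6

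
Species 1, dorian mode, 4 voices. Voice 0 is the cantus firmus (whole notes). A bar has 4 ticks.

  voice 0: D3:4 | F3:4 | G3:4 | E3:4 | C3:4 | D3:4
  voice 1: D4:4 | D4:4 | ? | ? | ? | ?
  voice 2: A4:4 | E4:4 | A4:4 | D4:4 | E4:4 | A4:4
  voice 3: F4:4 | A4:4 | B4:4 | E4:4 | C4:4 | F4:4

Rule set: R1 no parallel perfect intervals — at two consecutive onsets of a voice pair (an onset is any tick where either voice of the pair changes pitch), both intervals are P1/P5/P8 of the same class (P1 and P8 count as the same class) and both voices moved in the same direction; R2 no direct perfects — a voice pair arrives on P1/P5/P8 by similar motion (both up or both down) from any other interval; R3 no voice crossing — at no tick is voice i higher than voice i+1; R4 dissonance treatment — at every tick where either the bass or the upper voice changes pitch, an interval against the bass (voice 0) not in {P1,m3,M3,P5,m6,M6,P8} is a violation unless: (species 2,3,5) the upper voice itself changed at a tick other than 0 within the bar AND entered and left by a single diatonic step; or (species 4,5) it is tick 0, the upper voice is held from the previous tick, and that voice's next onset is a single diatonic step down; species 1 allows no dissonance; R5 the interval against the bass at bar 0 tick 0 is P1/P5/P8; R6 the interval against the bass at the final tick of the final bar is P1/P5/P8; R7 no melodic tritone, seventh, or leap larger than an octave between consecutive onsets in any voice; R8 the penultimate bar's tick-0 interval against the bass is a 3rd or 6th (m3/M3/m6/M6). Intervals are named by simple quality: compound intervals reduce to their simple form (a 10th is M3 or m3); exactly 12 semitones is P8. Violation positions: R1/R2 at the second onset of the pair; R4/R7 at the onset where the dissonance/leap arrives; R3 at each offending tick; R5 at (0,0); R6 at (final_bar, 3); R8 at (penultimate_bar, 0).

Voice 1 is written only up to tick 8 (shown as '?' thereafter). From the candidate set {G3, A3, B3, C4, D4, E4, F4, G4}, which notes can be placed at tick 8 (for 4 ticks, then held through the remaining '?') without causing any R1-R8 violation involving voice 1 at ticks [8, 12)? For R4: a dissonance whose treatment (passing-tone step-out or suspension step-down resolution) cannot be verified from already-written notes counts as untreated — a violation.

G3: legal
A3: violates R4
B3: legal
C4: violates R4
D4: legal
E4: violates R1
F4: violates R4
G4: violates R2

{B3, D4, G3}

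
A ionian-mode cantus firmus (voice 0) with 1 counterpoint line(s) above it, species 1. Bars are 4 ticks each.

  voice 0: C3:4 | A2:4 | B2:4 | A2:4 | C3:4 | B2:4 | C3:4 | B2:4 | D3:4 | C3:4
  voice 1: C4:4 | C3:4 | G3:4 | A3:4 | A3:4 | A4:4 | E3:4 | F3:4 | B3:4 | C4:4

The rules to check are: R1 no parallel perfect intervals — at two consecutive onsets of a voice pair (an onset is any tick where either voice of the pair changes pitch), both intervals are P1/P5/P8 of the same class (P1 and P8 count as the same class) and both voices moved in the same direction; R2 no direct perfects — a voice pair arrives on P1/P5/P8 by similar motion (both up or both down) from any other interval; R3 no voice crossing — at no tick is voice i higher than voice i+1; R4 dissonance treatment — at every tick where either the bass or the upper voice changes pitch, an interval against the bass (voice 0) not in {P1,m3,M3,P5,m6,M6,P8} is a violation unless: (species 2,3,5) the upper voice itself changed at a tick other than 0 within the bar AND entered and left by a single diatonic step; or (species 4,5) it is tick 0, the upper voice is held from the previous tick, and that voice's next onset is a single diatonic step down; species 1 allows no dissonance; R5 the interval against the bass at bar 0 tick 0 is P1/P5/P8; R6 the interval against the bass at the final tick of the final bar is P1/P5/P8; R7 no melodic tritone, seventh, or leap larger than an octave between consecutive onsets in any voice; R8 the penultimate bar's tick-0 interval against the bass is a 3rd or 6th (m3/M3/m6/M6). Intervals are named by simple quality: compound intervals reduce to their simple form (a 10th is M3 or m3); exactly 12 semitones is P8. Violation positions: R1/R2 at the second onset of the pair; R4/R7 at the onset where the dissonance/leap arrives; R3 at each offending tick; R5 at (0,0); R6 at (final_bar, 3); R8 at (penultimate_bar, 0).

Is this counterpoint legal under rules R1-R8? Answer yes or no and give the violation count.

bar 0: v0=C3 v1=C4 (P8)
bar 1: v0=A2 v1=C3 (m3)
bar 2: v0=B2 v1=G3 (m6)
bar 3: v0=A2 v1=A3 (P8)
bar 4: v0=C3 v1=A3 (M6)
bar 5: v0=B2 v1=A4 (m7)
bar 6: v0=C3 v1=E3 (M3)
bar 7: v0=B2 v1=F3 (TT)
bar 8: v0=D3 v1=B3 (M6)
bar 9: v0=C3 v1=C4 (P8)
  R4 @ bar5.0: B2/A4 m7 untreated
  R7 @ bar6.0: A4->E3 leap 17st
  R4 @ bar7.0: B2/F3 TT untreated
  R7 @ bar8.0: F3->B3 leap 6st

No (4 violations)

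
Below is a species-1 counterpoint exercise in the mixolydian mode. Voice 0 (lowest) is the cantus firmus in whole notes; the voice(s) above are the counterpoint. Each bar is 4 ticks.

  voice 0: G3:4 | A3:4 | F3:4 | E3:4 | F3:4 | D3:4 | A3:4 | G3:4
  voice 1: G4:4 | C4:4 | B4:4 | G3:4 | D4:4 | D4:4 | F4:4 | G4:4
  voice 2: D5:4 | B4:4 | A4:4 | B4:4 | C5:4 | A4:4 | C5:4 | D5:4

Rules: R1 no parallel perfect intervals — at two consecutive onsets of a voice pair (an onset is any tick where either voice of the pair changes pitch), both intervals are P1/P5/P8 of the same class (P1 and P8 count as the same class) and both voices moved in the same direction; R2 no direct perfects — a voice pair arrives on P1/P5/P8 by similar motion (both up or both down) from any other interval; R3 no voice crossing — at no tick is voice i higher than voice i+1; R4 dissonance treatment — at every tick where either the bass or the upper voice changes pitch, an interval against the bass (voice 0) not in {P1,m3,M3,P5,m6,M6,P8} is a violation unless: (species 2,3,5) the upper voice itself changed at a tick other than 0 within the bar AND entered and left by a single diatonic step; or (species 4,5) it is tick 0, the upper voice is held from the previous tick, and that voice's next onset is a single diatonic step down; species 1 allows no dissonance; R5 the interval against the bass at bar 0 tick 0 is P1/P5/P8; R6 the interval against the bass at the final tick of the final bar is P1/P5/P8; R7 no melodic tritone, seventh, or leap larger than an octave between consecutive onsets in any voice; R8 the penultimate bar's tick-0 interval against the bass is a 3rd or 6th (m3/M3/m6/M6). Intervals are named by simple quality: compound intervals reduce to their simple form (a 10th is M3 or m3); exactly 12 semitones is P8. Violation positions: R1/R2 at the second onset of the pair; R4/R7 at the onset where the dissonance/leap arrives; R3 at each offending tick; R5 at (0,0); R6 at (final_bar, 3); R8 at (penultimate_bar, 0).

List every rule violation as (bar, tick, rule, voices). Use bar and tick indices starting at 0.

bar 0: v0=G3 v1=G4 v2=D5 downbeat P5
bar 1: v0=A3 v1=C4 v2=B4 downbeat M2
bar 2: v0=F3 v1=B4 v2=A4 downbeat M3
bar 3: v0=E3 v1=G3 v2=B4 downbeat P5
bar 4: v0=F3 v1=D4 v2=C5 downbeat P5
bar 5: v0=D3 v1=D4 v2=A4 downbeat P5
bar 6: v0=A3 v1=F4 v2=C5 downbeat m3
bar 7: v0=G3 v1=G4 v2=D5 downbeat P5
  -> R4 @ bar 1 tick 0 v(0, 2): A3/B4 M2 untreated
  -> R3 @ bar 2 tick 0 v(1, 2): B4 above A4
  -> R4 @ bar 2 tick 0 v(0, 1): F3/B4 TT untreated
  -> R7 @ bar 2 tick 0 v(1,): C4->B4 leap 11st
  -> R3 @ bar 2 tick 1 v(1, 2): B4 above A4
  -> R3 @ bar 2 tick 2 v(1, 2): B4 above A4
  -> R3 @ bar 2 tick 3 v(1, 2): B4 above A4
  -> R7 @ bar 3 tick 0 v(1,): B4->G3 leap 16st
  -> R1 @ bar 4 tick 0 v(0, 2): E3/B4 P5 -> F3/C5 P5 similar
  -> R1 @ bar 5 tick 0 v(0, 2): F3/C5 P5 -> D3/A4 P5 similar
  -> R1 @ bar 6 tick 0 v(1, 2): D4/A4 P5 -> F4/C5 P5 similar
  -> R1 @ bar 7 tick 0 v(1, 2): F4/C5 P5 -> G4/D5 P5 similar

(1, 0, R4, (0, 2))
(2, 0, R3, (1, 2))
(2, 0, R4, (0, 1))
(2, 0, R7, (1,))
(2, 1, R3, (1, 2))
(2, 2, R3, (1, 2))
(2, 3, R3, (1, 2))
(3, 0, R7, (1,))
(4, 0, R1, (0, 2))
(5, 0, R1, (0, 2))
(6, 0, R1, (1, 2))
(7, 0, R1, (1, 2))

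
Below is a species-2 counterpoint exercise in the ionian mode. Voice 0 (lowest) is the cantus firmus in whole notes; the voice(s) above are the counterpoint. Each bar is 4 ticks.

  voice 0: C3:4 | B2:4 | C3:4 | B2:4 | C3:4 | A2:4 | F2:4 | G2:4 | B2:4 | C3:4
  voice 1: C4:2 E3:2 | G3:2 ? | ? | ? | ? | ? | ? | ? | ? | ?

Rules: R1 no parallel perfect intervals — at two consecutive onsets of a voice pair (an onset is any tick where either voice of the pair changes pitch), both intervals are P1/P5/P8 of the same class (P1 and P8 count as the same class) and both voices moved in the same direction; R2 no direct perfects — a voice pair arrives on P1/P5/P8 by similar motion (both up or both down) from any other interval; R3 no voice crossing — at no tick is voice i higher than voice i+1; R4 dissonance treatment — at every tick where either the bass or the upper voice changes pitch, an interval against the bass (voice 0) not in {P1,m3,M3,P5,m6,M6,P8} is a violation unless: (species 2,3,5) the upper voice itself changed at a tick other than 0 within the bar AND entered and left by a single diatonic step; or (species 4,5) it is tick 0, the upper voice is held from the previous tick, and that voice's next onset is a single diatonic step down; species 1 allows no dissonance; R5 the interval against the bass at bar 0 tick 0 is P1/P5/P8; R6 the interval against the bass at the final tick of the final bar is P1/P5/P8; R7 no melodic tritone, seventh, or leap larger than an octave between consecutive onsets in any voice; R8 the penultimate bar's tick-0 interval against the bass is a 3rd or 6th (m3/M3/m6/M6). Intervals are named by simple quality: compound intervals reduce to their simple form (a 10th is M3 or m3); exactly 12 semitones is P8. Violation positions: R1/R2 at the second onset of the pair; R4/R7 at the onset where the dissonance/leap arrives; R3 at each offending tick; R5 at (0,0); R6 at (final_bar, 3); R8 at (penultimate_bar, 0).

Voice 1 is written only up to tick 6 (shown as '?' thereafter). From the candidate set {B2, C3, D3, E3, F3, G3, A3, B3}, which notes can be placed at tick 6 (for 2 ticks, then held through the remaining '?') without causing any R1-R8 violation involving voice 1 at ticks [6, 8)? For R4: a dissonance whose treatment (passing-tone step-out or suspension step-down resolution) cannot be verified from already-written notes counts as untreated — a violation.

B2: legal
C3: violates R4
D3: legal
E3: violates R4
F3: violates R4
G3: legal
A3: violates R4
B3: legal

{B2, B3, D3, G3}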